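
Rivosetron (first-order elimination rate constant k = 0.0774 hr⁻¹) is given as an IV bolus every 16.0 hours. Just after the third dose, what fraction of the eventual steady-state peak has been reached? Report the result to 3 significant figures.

f_n = 1 − e^(−nkτ) = 1 − e^(−3 × 0.07740 × 16.0) = 1 − e^(−3.715) = 1 − 0.02435 ≈ 0.976

0.976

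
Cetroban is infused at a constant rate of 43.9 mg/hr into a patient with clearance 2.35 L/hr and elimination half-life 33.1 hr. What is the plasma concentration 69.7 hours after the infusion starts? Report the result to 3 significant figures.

Css = rate / CL = 43.9 / 2.35 = 18.68 µg/mL
k = ln 2 / 33.1 = 0.02094 hr⁻¹
C(t) = Css (1 − e^(−kt)) = 18.68 × (1 − e^(−1.460)) = 18.68 × 0.7677 ≈ 14.3 µg/mL

14.3 µg/mL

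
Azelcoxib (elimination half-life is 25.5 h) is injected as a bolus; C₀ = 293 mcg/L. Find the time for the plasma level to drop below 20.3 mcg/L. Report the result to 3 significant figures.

k = ln 2 / 25.5 = 0.02718 h⁻¹
C(t) = C₀ e^(−kt)  ⇒  t = ln(C₀/C) / k
t = ln(293/20.3) / 0.02718 = 2.670 / 0.02718 ≈ 98.2 hours

98.2 hours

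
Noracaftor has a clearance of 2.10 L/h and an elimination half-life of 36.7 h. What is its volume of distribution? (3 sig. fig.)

111 L

k = ln 2 / t½ = ln 2 / 36.7 = 0.01889 h⁻¹
V = CL / k = 2.10 / 0.01889 ≈ 111 L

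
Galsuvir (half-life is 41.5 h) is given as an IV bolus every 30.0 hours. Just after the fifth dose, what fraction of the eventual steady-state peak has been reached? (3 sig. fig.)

k = ln 2 / 41.5 = 0.01670 h⁻¹
f_n = 1 − e^(−nkτ) = 1 − e^(−5 × 0.01670 × 30.0) = 1 − e^(−2.505) = 1 − 0.08165 ≈ 0.918

0.918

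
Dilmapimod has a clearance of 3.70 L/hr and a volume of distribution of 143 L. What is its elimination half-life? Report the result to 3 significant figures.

k = CL / V = 3.70 / 143 = 0.02587 hr⁻¹
t½ = ln 2 / k = ln 2 / 0.02587 ≈ 26.8 hours

26.8 hours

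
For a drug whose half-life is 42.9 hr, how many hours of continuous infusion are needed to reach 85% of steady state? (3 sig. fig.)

117 hours

k = ln 2 / 42.9 = 0.01616 hr⁻¹
f = 1 − e^(−kt)  ⇒  t = −ln(1 − f) / k
t = −ln(1 − 0.85) / 0.01616 = 1.897 / 0.01616 ≈ 117 hours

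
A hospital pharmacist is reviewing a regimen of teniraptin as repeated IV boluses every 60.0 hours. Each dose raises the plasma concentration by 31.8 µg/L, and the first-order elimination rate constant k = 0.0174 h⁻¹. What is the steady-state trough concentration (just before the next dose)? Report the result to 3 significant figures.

17.3 µg/L

Fraction remaining after one interval: e^(−kτ) = e^(−0.01740 × 60.0) = 0.3520
R = 1 / (1 − 0.3520) = 1.543
Css,max = 31.8 × 1.543 = 49.08 µg/L
Css,min = Css,max × e^(−kτ) = 49.08 × 0.3520 ≈ 17.3 µg/L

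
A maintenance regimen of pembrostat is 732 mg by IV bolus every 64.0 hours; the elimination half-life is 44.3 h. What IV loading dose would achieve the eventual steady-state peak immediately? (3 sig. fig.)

k = ln 2 / 44.3 = 0.01565 h⁻¹
Accumulation ratio R = 1 / (1 − e^(−kτ)) = 1 / (1 − e^(−0.01565×64.0)) = 1 / (1 − 0.3674) = 1.581
Loading dose = maintenance dose × R = 732 × 1.581 ≈ 1160 mg

1160 mg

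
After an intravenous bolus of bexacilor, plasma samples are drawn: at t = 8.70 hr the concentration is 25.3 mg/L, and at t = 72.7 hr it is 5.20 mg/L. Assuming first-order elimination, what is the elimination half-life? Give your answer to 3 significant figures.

k = ln(C₁/C₂) / (t₂ − t₁) = ln(25.3/5.20) / (72.7 − 8.70)
  = 1.582 / 64.00 = 0.02472 hr⁻¹
t½ = ln 2 / k = ln 2 / 0.02472 ≈ 28.0 hours

28.0 hours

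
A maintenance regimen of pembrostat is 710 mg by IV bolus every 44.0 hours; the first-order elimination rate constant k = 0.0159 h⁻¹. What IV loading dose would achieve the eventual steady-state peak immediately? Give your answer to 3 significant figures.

Accumulation ratio R = 1 / (1 − e^(−kτ)) = 1 / (1 − e^(−0.01590×44.0)) = 1 / (1 − 0.4968) = 1.987
Loading dose = maintenance dose × R = 710 × 1.987 ≈ 1410 mg

1410 mg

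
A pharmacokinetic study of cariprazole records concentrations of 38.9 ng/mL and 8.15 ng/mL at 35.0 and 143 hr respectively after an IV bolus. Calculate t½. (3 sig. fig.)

k = ln(C₁/C₂) / (t₂ − t₁) = ln(38.9/8.15) / (143 − 35.0)
  = 1.563 / 108.0 = 0.01447 hr⁻¹
t½ = ln 2 / k = ln 2 / 0.01447 ≈ 47.9 hours

47.9 hours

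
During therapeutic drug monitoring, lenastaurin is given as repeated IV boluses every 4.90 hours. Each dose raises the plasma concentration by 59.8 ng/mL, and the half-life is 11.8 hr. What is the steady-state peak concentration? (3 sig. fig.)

k = ln 2 / 11.8 = 0.05874 hr⁻¹
Fraction remaining after one interval: e^(−kτ) = e^(−0.05874 × 4.90) = 0.7499
R = 1 / (1 − 0.7499) = 3.998
Css,max = 59.8 × 3.998 ≈ 239 ng/mL

239 ng/mL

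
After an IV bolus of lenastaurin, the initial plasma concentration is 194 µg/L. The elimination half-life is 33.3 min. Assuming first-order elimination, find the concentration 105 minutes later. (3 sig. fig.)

k = ln 2 / 33.3 = 0.02082 min⁻¹
105 min is 3.153 half-lives, so C = 194 × (1/2)^3.153 = 194 × 0.1124 ≈ 21.8 µg/L

21.8 µg/L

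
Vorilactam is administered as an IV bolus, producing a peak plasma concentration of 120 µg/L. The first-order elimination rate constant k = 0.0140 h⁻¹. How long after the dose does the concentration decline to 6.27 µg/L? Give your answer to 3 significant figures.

211 hours

C(t) = C₀ e^(−kt)  ⇒  t = ln(C₀/C) / k
t = ln(120/6.27) / 0.01400 = 2.952 / 0.01400 ≈ 211 hours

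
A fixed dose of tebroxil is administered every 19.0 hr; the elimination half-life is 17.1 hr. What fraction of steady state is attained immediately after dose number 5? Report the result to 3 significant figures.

0.979

k = ln 2 / 17.1 = 0.04053 hr⁻¹
f_n = 1 − e^(−nkτ) = 1 − e^(−5 × 0.04053 × 19.0) = 1 − e^(−3.851) = 1 − 0.02126 ≈ 0.979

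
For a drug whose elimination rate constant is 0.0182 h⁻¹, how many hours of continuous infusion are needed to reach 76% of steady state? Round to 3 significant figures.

f = 1 − e^(−kt)  ⇒  t = −ln(1 − f) / k
t = −ln(1 − 0.76) / 0.01820 = 1.427 / 0.01820 ≈ 78.4 hours

78.4 hours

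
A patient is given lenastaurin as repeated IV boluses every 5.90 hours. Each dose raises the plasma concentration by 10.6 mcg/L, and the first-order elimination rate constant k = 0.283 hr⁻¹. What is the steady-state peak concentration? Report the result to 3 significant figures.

13.1 mcg/L

Fraction remaining after one interval: e^(−kτ) = e^(−0.2830 × 5.90) = 0.1883
R = 1 / (1 − 0.1883) = 1.232
Css,max = 10.6 × 1.232 ≈ 13.1 mcg/L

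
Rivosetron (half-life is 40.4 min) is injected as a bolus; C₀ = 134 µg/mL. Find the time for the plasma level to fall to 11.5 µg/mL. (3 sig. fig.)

143 minutes

k = ln 2 / 40.4 = 0.01716 min⁻¹
C(t) = C₀ e^(−kt)  ⇒  t = ln(C₀/C) / k
t = ln(134/11.5) / 0.01716 = 2.455 / 0.01716 ≈ 143 minutes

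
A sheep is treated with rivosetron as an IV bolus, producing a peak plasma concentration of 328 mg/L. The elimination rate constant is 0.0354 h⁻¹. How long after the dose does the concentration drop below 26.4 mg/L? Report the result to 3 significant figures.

71.2 hours

C(t) = C₀ e^(−kt)  ⇒  t = ln(C₀/C) / k
t = ln(328/26.4) / 0.03540 = 2.520 / 0.03540 ≈ 71.2 hours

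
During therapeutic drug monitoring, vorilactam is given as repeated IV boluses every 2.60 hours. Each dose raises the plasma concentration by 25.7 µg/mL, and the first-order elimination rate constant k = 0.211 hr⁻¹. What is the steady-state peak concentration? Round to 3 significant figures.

60.9 µg/mL

Fraction remaining after one interval: e^(−kτ) = e^(−0.2110 × 2.60) = 0.5778
R = 1 / (1 − 0.5778) = 2.368
Css,max = 25.7 × 2.368 ≈ 60.9 µg/mL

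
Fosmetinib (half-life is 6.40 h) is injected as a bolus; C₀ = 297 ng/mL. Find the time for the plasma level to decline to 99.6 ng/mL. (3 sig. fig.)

k = ln 2 / 6.40 = 0.1083 h⁻¹
C(t) = C₀ e^(−kt)  ⇒  t = ln(C₀/C) / k
t = ln(297/99.6) / 0.1083 = 1.093 / 0.1083 ≈ 10.1 hours

10.1 hours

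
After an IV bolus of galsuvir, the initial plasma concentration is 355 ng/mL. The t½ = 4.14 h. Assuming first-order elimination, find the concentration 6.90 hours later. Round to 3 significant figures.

k = ln 2 / 4.14 = 0.1674 h⁻¹
6.90 h is 1.667 half-lives, so C = 355 × (1/2)^1.667 = 355 × 0.3150 ≈ 112 ng/mL

112 ng/mL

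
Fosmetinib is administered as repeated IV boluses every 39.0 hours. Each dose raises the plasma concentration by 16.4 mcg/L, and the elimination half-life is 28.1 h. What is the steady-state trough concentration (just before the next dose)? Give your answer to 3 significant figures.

10.1 mcg/L

k = ln 2 / 28.1 = 0.02467 h⁻¹
Fraction remaining after one interval: e^(−kτ) = e^(−0.02467 × 39.0) = 0.3821
R = 1 / (1 − 0.3821) = 1.618
Css,max = 16.4 × 1.618 = 26.54 mcg/L
Css,min = Css,max × e^(−kτ) = 26.54 × 0.3821 ≈ 10.1 mcg/L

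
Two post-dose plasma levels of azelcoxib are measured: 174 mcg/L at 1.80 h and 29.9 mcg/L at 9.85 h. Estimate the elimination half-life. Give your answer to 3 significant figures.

k = ln(C₁/C₂) / (t₂ − t₁) = ln(174/29.9) / (9.85 − 1.80)
  = 1.761 / 8.050 = 0.2188 h⁻¹
t½ = ln 2 / k = ln 2 / 0.2188 ≈ 3.17 hours

3.17 hours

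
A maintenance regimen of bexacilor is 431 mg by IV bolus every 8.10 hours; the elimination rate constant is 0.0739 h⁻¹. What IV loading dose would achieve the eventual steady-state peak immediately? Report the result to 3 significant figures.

Accumulation ratio R = 1 / (1 − e^(−kτ)) = 1 / (1 − e^(−0.07390×8.10)) = 1 / (1 − 0.5496) = 2.220
Loading dose = maintenance dose × R = 431 × 2.220 ≈ 957 mg

957 mg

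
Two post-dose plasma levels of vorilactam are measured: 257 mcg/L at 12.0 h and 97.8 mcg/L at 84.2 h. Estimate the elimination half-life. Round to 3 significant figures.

k = ln(C₁/C₂) / (t₂ − t₁) = ln(257/97.8) / (84.2 − 12.0)
  = 0.9662 / 72.20 = 0.01338 h⁻¹
t½ = ln 2 / k = ln 2 / 0.01338 ≈ 51.8 hours

51.8 hours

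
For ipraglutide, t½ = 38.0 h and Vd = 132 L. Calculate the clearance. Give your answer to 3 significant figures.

2.41 L/h

k = ln 2 / t½ = ln 2 / 38.0 = 0.01824 h⁻¹
CL = k · V = 0.01824 × 132 ≈ 2.41 L/h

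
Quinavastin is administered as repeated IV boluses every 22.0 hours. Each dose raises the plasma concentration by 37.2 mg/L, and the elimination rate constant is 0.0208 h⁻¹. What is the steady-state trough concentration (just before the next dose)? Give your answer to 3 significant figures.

Fraction remaining after one interval: e^(−kτ) = e^(−0.02080 × 22.0) = 0.6328
R = 1 / (1 − 0.6328) = 2.723
Css,max = 37.2 × 2.723 = 101.3 mg/L
Css,min = Css,max × e^(−kτ) = 101.3 × 0.6328 ≈ 64.1 mg/L

64.1 mg/L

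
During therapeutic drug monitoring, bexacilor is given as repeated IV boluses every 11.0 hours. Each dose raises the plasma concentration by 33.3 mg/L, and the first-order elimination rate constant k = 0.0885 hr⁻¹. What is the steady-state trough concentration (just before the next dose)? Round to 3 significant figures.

Fraction remaining after one interval: e^(−kτ) = e^(−0.08850 × 11.0) = 0.3778
R = 1 / (1 − 0.3778) = 1.607
Css,max = 33.3 × 1.607 = 53.52 mg/L
Css,min = Css,max × e^(−kτ) = 53.52 × 0.3778 ≈ 20.2 mg/L

20.2 mg/L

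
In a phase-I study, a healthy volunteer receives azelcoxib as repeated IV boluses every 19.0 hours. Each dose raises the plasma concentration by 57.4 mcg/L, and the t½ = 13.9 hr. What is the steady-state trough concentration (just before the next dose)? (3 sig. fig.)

k = ln 2 / 13.9 = 0.04987 hr⁻¹
Fraction remaining after one interval: e^(−kτ) = e^(−0.04987 × 19.0) = 0.3877
R = 1 / (1 − 0.3877) = 1.633
Css,max = 57.4 × 1.633 = 93.75 mcg/L
Css,min = Css,max × e^(−kτ) = 93.75 × 0.3877 ≈ 36.3 mcg/L

36.3 mcg/L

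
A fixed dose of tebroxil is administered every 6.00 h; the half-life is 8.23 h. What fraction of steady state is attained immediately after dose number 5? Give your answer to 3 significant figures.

k = ln 2 / 8.23 = 0.08422 h⁻¹
f_n = 1 − e^(−nkτ) = 1 − e^(−5 × 0.08422 × 6.00) = 1 − e^(−2.527) = 1 − 0.07993 ≈ 0.920

0.920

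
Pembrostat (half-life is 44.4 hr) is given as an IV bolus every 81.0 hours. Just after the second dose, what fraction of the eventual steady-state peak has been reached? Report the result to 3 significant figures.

0.920

k = ln 2 / 44.4 = 0.01561 hr⁻¹
f_n = 1 − e^(−nkτ) = 1 − e^(−2 × 0.01561 × 81.0) = 1 − e^(−2.529) = 1 − 0.07973 ≈ 0.920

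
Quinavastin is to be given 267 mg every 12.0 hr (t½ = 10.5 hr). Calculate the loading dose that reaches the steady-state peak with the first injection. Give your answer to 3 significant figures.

k = ln 2 / 10.5 = 0.06601 hr⁻¹
Accumulation ratio R = 1 / (1 − e^(−kτ)) = 1 / (1 − e^(−0.06601×12.0)) = 1 / (1 − 0.4529) = 1.828
Loading dose = maintenance dose × R = 267 × 1.828 ≈ 488 mg

488 mg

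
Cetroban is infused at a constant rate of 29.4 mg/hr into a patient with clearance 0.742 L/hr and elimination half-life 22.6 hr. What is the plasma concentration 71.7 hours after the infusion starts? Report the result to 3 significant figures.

35.2 µg/mL

Css = rate / CL = 29.4 / 0.742 = 39.62 µg/mL
k = ln 2 / 22.6 = 0.03067 hr⁻¹
C(t) = Css (1 − e^(−kt)) = 39.62 × (1 − e^(−2.199)) = 39.62 × 0.8891 ≈ 35.2 µg/mL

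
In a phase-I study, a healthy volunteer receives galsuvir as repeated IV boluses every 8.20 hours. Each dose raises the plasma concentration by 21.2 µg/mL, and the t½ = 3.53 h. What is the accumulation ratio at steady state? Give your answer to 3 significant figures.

k = ln 2 / 3.53 = 0.1964 h⁻¹
Fraction remaining after one interval: e^(−kτ) = e^(−0.1964 × 8.20) = 0.1999
R = 1 / (1 − 0.1999) = 1 / 0.8001 ≈ 1.25

1.25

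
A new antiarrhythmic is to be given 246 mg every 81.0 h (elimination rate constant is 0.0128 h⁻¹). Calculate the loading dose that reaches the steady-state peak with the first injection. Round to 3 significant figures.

381 mg

Accumulation ratio R = 1 / (1 − e^(−kτ)) = 1 / (1 − e^(−0.01280×81.0)) = 1 / (1 − 0.3546) = 1.549
Loading dose = maintenance dose × R = 246 × 1.549 ≈ 381 mg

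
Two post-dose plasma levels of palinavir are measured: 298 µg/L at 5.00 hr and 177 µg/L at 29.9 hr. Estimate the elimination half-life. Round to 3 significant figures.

k = ln(C₁/C₂) / (t₂ − t₁) = ln(298/177) / (29.9 − 5.00)
  = 0.5209 / 24.90 = 0.02092 hr⁻¹
t½ = ln 2 / k = ln 2 / 0.02092 ≈ 33.1 hours

33.1 hours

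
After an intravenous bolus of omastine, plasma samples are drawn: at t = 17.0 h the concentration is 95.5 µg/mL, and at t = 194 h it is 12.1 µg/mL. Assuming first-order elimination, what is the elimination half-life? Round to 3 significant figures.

k = ln(C₁/C₂) / (t₂ − t₁) = ln(95.5/12.1) / (194 − 17.0)
  = 2.066 / 177.0 = 0.01167 h⁻¹
t½ = ln 2 / k = ln 2 / 0.01167 ≈ 59.4 hours

59.4 hours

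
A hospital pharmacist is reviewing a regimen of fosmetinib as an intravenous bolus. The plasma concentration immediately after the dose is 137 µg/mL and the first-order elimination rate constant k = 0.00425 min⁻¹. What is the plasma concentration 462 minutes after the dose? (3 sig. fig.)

19.2 µg/mL

C(t) = C₀ e^(−kt) = 137 × e^(−0.004250 × 462) = 137 × e^(−1.964) = 137 × 0.1404 ≈ 19.2 µg/mL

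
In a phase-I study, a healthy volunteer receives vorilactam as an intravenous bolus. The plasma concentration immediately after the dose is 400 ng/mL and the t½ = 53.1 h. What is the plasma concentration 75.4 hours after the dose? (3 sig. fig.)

k = ln 2 / 53.1 = 0.01305 h⁻¹
75.4 h is 1.420 half-lives, so C = 400 × (1/2)^1.420 = 400 × 0.3737 ≈ 149 ng/mL

149 ng/mL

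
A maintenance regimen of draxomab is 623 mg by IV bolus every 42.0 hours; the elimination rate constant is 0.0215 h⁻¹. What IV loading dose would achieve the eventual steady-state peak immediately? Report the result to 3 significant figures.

1050 mg

Accumulation ratio R = 1 / (1 − e^(−kτ)) = 1 / (1 − e^(−0.02150×42.0)) = 1 / (1 − 0.4054) = 1.682
Loading dose = maintenance dose × R = 623 × 1.682 ≈ 1050 mg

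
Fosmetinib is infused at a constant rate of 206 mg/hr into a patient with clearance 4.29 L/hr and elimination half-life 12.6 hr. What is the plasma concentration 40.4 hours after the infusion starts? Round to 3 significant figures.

Css = rate / CL = 206 / 4.29 = 48.02 µg/mL
k = ln 2 / 12.6 = 0.05501 hr⁻¹
C(t) = Css (1 − e^(−kt)) = 48.02 × (1 − e^(−2.222)) = 48.02 × 0.8917 ≈ 42.8 µg/mL

42.8 µg/mL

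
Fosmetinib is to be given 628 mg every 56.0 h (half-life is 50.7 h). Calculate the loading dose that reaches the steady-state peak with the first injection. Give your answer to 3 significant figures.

k = ln 2 / 50.7 = 0.01367 h⁻¹
Accumulation ratio R = 1 / (1 − e^(−kτ)) = 1 / (1 − e^(−0.01367×56.0)) = 1 / (1 − 0.4651) = 1.869
Loading dose = maintenance dose × R = 628 × 1.869 ≈ 1170 mg

1170 mg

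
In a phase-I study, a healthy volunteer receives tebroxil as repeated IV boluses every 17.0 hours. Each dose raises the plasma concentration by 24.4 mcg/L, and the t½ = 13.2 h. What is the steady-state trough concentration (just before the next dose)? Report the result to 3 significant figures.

k = ln 2 / 13.2 = 0.05251 h⁻¹
Fraction remaining after one interval: e^(−kτ) = e^(−0.05251 × 17.0) = 0.4096
R = 1 / (1 − 0.4096) = 1.694
Css,max = 24.4 × 1.694 = 41.32 mcg/L
Css,min = Css,max × e^(−kτ) = 41.32 × 0.4096 ≈ 16.9 mcg/L

16.9 mcg/L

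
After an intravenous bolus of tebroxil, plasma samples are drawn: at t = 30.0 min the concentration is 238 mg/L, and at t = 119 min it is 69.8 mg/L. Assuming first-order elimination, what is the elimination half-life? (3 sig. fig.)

k = ln(C₁/C₂) / (t₂ − t₁) = ln(238/69.8) / (119 − 30.0)
  = 1.227 / 89.00 = 0.01378 min⁻¹
t½ = ln 2 / k = ln 2 / 0.01378 ≈ 50.3 minutes

50.3 minutes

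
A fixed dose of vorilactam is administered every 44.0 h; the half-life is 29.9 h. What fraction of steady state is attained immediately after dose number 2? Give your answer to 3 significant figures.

0.870

k = ln 2 / 29.9 = 0.02318 h⁻¹
f_n = 1 − e^(−nkτ) = 1 − e^(−2 × 0.02318 × 44.0) = 1 − e^(−2.040) = 1 − 0.1300 ≈ 0.870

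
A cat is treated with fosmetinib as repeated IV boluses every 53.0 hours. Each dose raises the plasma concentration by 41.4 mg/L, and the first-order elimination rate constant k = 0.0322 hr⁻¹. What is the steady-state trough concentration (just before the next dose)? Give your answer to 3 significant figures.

9.18 mg/L

Fraction remaining after one interval: e^(−kτ) = e^(−0.03220 × 53.0) = 0.1815
R = 1 / (1 − 0.1815) = 1.222
Css,max = 41.4 × 1.222 = 50.58 mg/L
Css,min = Css,max × e^(−kτ) = 50.58 × 0.1815 ≈ 9.18 mg/L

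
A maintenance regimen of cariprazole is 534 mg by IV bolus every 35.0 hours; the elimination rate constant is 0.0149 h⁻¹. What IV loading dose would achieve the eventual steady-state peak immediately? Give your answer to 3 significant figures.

1310 mg

Accumulation ratio R = 1 / (1 − e^(−kτ)) = 1 / (1 − e^(−0.01490×35.0)) = 1 / (1 − 0.5936) = 2.461
Loading dose = maintenance dose × R = 534 × 2.461 ≈ 1310 mg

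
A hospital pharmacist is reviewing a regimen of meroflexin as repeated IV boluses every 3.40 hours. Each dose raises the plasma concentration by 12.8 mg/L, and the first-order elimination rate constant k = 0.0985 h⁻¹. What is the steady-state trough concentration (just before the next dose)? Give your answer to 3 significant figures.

32.2 mg/L

Fraction remaining after one interval: e^(−kτ) = e^(−0.09850 × 3.40) = 0.7154
R = 1 / (1 − 0.7154) = 3.514
Css,max = 12.8 × 3.514 = 44.98 mg/L
Css,min = Css,max × e^(−kτ) = 44.98 × 0.7154 ≈ 32.2 mg/L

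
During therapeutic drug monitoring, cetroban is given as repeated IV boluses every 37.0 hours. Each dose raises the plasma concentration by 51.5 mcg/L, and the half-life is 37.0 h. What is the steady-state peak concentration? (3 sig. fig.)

k = ln 2 / 37.0 = 0.01873 h⁻¹
Fraction remaining after one interval: e^(−kτ) = e^(−0.01873 × 37.0) = 0.5000
R = 1 / (1 − 0.5000) = 2.000
Css,max = 51.5 × 2.000 ≈ 103 mcg/L

103 mcg/L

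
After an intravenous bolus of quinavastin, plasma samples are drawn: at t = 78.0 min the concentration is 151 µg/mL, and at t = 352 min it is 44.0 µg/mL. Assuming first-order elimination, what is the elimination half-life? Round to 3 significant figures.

k = ln(C₁/C₂) / (t₂ − t₁) = ln(151/44.0) / (352 − 78.0)
  = 1.233 / 274.0 = 0.004500 min⁻¹
t½ = ln 2 / k = ln 2 / 0.004500 ≈ 154 minutes

154 minutes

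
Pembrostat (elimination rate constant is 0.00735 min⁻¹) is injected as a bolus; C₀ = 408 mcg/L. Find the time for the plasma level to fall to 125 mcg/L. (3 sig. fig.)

161 minutes

C(t) = C₀ e^(−kt)  ⇒  t = ln(C₀/C) / k
t = ln(408/125) / 0.007350 = 1.183 / 0.007350 ≈ 161 minutes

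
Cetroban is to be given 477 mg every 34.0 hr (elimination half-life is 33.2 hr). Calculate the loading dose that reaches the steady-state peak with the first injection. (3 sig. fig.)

938 mg

k = ln 2 / 33.2 = 0.02088 hr⁻¹
Accumulation ratio R = 1 / (1 − e^(−kτ)) = 1 / (1 − e^(−0.02088×34.0)) = 1 / (1 − 0.4917) = 1.967
Loading dose = maintenance dose × R = 477 × 1.967 ≈ 938 mg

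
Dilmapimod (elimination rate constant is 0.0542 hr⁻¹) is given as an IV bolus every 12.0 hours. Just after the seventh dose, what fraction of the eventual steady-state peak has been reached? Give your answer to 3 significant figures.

f_n = 1 − e^(−nkτ) = 1 − e^(−7 × 0.05420 × 12.0) = 1 − e^(−4.553) = 1 − 0.01054 ≈ 0.989

0.989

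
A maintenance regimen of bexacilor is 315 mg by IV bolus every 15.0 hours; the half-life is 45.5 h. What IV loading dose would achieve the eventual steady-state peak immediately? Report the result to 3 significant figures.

k = ln 2 / 45.5 = 0.01523 h⁻¹
Accumulation ratio R = 1 / (1 − e^(−kτ)) = 1 / (1 − e^(−0.01523×15.0)) = 1 / (1 − 0.7957) = 4.895
Loading dose = maintenance dose × R = 315 × 4.895 ≈ 1540 mg

1540 mg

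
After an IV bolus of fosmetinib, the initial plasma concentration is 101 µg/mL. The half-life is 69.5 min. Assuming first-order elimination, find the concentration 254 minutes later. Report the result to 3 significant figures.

k = ln 2 / 69.5 = 0.009973 min⁻¹
254 min is 3.655 half-lives, so C = 101 × (1/2)^3.655 = 101 × 0.07940 ≈ 8.02 µg/mL

8.02 µg/mL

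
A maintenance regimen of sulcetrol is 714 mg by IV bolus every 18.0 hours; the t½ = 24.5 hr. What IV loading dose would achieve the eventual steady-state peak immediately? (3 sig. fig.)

1790 mg

k = ln 2 / 24.5 = 0.02829 hr⁻¹
Accumulation ratio R = 1 / (1 − e^(−kτ)) = 1 / (1 − e^(−0.02829×18.0)) = 1 / (1 − 0.6009) = 2.506
Loading dose = maintenance dose × R = 714 × 2.506 ≈ 1790 mg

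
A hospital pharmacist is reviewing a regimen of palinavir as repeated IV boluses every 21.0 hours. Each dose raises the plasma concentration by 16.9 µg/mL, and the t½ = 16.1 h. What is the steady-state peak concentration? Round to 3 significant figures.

k = ln 2 / 16.1 = 0.04305 h⁻¹
Fraction remaining after one interval: e^(−kτ) = e^(−0.04305 × 21.0) = 0.4049
R = 1 / (1 − 0.4049) = 1.680
Css,max = 16.9 × 1.680 ≈ 28.4 µg/mL

28.4 µg/mL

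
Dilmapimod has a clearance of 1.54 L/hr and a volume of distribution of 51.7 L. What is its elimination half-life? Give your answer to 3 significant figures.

k = CL / V = 1.54 / 51.7 = 0.02979 hr⁻¹
t½ = ln 2 / k = ln 2 / 0.02979 ≈ 23.3 hours

23.3 hours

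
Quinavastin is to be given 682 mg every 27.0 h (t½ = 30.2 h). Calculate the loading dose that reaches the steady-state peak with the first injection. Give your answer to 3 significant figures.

1480 mg

k = ln 2 / 30.2 = 0.02295 h⁻¹
Accumulation ratio R = 1 / (1 − e^(−kτ)) = 1 / (1 − e^(−0.02295×27.0)) = 1 / (1 − 0.5381) = 2.165
Loading dose = maintenance dose × R = 682 × 2.165 ≈ 1480 mg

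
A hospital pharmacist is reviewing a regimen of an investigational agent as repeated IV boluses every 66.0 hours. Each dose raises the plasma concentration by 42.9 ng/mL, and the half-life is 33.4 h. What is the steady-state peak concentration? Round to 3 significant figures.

k = ln 2 / 33.4 = 0.02075 h⁻¹
Fraction remaining after one interval: e^(−kτ) = e^(−0.02075 × 66.0) = 0.2542
R = 1 / (1 − 0.2542) = 1.341
Css,max = 42.9 × 1.341 ≈ 57.5 ng/mL

57.5 ng/mL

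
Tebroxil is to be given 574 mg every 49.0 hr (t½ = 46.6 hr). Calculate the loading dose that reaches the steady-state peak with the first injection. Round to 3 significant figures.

k = ln 2 / 46.6 = 0.01487 hr⁻¹
Accumulation ratio R = 1 / (1 − e^(−kτ)) = 1 / (1 − e^(−0.01487×49.0)) = 1 / (1 − 0.4825) = 1.932
Loading dose = maintenance dose × R = 574 × 1.932 ≈ 1110 mg

1110 mg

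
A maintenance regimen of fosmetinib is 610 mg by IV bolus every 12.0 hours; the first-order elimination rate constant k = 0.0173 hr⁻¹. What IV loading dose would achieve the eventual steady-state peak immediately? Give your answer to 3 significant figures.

3250 mg

Accumulation ratio R = 1 / (1 − e^(−kτ)) = 1 / (1 − e^(−0.01730×12.0)) = 1 / (1 − 0.8125) = 5.334
Loading dose = maintenance dose × R = 610 × 5.334 ≈ 3250 mg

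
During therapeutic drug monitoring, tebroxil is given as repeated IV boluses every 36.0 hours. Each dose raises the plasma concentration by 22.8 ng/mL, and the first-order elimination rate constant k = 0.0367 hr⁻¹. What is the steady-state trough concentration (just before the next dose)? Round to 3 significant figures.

8.30 ng/mL

Fraction remaining after one interval: e^(−kτ) = e^(−0.03670 × 36.0) = 0.2668
R = 1 / (1 − 0.2668) = 1.364
Css,max = 22.8 × 1.364 = 31.10 ng/mL
Css,min = Css,max × e^(−kτ) = 31.10 × 0.2668 ≈ 8.30 ng/mL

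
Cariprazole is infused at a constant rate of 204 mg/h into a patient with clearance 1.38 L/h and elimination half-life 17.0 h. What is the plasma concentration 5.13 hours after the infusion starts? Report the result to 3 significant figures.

27.9 mg/L

Css = rate / CL = 204 / 1.38 = 147.8 mg/L
k = ln 2 / 17.0 = 0.04077 h⁻¹
C(t) = Css (1 − e^(−kt)) = 147.8 × (1 − e^(−0.2092)) = 147.8 × 0.1887 ≈ 27.9 mg/L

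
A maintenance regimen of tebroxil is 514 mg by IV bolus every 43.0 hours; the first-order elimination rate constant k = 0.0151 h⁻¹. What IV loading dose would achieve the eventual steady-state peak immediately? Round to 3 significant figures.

1080 mg

Accumulation ratio R = 1 / (1 − e^(−kτ)) = 1 / (1 − e^(−0.01510×43.0)) = 1 / (1 − 0.5224) = 2.094
Loading dose = maintenance dose × R = 514 × 2.094 ≈ 1080 mg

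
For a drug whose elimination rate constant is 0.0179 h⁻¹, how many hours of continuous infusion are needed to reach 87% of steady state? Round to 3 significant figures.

f = 1 − e^(−kt)  ⇒  t = −ln(1 − f) / k
t = −ln(1 − 0.87) / 0.01790 = 2.040 / 0.01790 ≈ 114 hours

114 hours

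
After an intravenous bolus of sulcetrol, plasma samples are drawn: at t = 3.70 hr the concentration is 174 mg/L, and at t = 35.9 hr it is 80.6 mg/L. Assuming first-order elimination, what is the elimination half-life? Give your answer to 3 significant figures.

k = ln(C₁/C₂) / (t₂ − t₁) = ln(174/80.6) / (35.9 − 3.70)
  = 0.7696 / 32.20 = 0.02390 hr⁻¹
t½ = ln 2 / k = ln 2 / 0.02390 ≈ 29.0 hours

29.0 hours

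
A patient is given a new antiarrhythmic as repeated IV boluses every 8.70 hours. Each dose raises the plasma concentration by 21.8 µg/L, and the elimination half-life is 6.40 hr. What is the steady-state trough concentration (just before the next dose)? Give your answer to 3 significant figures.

k = ln 2 / 6.40 = 0.1083 hr⁻¹
Fraction remaining after one interval: e^(−kτ) = e^(−0.1083 × 8.70) = 0.3898
R = 1 / (1 − 0.3898) = 1.639
Css,max = 21.8 × 1.639 = 35.72 µg/L
Css,min = Css,max × e^(−kτ) = 35.72 × 0.3898 ≈ 13.9 µg/L

13.9 µg/L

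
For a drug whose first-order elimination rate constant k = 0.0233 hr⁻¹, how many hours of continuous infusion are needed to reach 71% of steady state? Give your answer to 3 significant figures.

f = 1 − e^(−kt)  ⇒  t = −ln(1 − f) / k
t = −ln(1 − 0.71) / 0.02330 = 1.238 / 0.02330 ≈ 53.1 hours

53.1 hours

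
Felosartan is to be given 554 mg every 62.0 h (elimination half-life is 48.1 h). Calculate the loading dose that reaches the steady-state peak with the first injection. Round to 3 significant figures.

k = ln 2 / 48.1 = 0.01441 h⁻¹
Accumulation ratio R = 1 / (1 − e^(−kτ)) = 1 / (1 − e^(−0.01441×62.0)) = 1 / (1 − 0.4092) = 1.693
Loading dose = maintenance dose × R = 554 × 1.693 ≈ 938 mg

938 mg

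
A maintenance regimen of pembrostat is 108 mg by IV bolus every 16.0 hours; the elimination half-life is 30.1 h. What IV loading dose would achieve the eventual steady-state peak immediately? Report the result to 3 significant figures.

350 mg

k = ln 2 / 30.1 = 0.02303 h⁻¹
Accumulation ratio R = 1 / (1 − e^(−kτ)) = 1 / (1 − e^(−0.02303×16.0)) = 1 / (1 − 0.6918) = 3.245
Loading dose = maintenance dose × R = 108 × 3.245 ≈ 350 mg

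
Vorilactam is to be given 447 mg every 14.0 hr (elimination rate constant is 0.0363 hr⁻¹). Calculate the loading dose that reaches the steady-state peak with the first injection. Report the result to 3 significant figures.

Accumulation ratio R = 1 / (1 − e^(−kτ)) = 1 / (1 − e^(−0.03630×14.0)) = 1 / (1 − 0.6016) = 2.510
Loading dose = maintenance dose × R = 447 × 2.510 ≈ 1120 mg

1120 mg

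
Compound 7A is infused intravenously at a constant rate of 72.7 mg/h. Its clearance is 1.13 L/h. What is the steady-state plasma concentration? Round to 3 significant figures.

Css = infusion rate / CL = 72.7 / 1.13 ≈ 64.3 µg/mL

64.3 µg/mL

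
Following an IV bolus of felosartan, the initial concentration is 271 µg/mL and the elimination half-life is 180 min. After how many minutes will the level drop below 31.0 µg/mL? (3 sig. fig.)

k = ln 2 / 180 = 0.003851 min⁻¹
C(t) = C₀ e^(−kt)  ⇒  t = ln(C₀/C) / k
t = ln(271/31.0) / 0.003851 = 2.168 / 0.003851 ≈ 563 minutes

563 minutes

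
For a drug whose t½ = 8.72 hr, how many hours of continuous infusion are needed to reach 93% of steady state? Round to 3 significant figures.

33.5 hours

k = ln 2 / 8.72 = 0.07949 hr⁻¹
f = 1 − e^(−kt)  ⇒  t = −ln(1 − f) / k
t = −ln(1 − 0.93) / 0.07949 = 2.659 / 0.07949 ≈ 33.5 hours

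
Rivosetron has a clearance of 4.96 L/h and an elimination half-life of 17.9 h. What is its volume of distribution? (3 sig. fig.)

128 L

k = ln 2 / t½ = ln 2 / 17.9 = 0.03872 h⁻¹
V = CL / k = 4.96 / 0.03872 ≈ 128 L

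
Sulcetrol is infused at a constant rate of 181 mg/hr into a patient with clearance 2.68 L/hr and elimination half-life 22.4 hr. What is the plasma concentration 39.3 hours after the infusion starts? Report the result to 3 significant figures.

Css = rate / CL = 181 / 2.68 = 67.54 mg/L
k = ln 2 / 22.4 = 0.03094 hr⁻¹
C(t) = Css (1 − e^(−kt)) = 67.54 × (1 − e^(−1.216)) = 67.54 × 0.7036 ≈ 47.5 mg/L

47.5 mg/L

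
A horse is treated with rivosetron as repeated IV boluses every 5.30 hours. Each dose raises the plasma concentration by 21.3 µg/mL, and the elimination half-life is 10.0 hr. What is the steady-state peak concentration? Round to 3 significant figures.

69.3 µg/mL

k = ln 2 / 10.0 = 0.06931 hr⁻¹
Fraction remaining after one interval: e^(−kτ) = e^(−0.06931 × 5.30) = 0.6926
R = 1 / (1 − 0.6926) = 3.253
Css,max = 21.3 × 3.253 ≈ 69.3 µg/mL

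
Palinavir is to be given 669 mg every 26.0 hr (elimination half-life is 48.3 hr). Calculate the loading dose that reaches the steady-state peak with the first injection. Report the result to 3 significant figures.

2150 mg

k = ln 2 / 48.3 = 0.01435 hr⁻¹
Accumulation ratio R = 1 / (1 − e^(−kτ)) = 1 / (1 − e^(−0.01435×26.0)) = 1 / (1 − 0.6886) = 3.211
Loading dose = maintenance dose × R = 669 × 3.211 ≈ 2150 mg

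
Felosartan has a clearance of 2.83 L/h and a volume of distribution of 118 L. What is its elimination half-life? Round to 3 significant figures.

k = CL / V = 2.83 / 118 = 0.02398 h⁻¹
t½ = ln 2 / k = ln 2 / 0.02398 ≈ 28.9 hours

28.9 hours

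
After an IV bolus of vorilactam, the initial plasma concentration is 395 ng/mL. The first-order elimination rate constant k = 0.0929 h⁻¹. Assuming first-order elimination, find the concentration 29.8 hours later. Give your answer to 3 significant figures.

24.8 ng/mL

C(t) = C₀ e^(−kt) = 395 × e^(−0.09290 × 29.8) = 395 × e^(−2.768) = 395 × 0.06276 ≈ 24.8 ng/mL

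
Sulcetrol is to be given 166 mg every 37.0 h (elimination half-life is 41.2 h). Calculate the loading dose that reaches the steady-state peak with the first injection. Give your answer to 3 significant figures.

k = ln 2 / 41.2 = 0.01682 h⁻¹
Accumulation ratio R = 1 / (1 − e^(−kτ)) = 1 / (1 − e^(−0.01682×37.0)) = 1 / (1 − 0.5366) = 2.158
Loading dose = maintenance dose × R = 166 × 2.158 ≈ 358 mg

358 mg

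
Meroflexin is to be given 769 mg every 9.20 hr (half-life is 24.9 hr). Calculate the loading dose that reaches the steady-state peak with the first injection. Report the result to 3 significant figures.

k = ln 2 / 24.9 = 0.02784 hr⁻¹
Accumulation ratio R = 1 / (1 − e^(−kτ)) = 1 / (1 − e^(−0.02784×9.20)) = 1 / (1 − 0.7741) = 4.426
Loading dose = maintenance dose × R = 769 × 4.426 ≈ 3400 mg

3400 mg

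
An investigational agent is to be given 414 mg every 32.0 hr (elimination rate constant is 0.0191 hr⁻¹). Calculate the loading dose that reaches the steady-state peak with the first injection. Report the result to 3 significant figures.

905 mg

Accumulation ratio R = 1 / (1 − e^(−kτ)) = 1 / (1 − e^(−0.01910×32.0)) = 1 / (1 − 0.5427) = 2.187
Loading dose = maintenance dose × R = 414 × 2.187 ≈ 905 mg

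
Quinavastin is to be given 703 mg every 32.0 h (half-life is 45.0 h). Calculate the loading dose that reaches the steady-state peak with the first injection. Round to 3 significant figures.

1810 mg

k = ln 2 / 45.0 = 0.01540 h⁻¹
Accumulation ratio R = 1 / (1 − e^(−kτ)) = 1 / (1 − e^(−0.01540×32.0)) = 1 / (1 − 0.6108) = 2.570
Loading dose = maintenance dose × R = 703 × 2.570 ≈ 1810 mg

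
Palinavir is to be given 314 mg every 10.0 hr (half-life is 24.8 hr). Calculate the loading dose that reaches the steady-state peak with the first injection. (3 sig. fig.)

k = ln 2 / 24.8 = 0.02795 hr⁻¹
Accumulation ratio R = 1 / (1 − e^(−kτ)) = 1 / (1 − e^(−0.02795×10.0)) = 1 / (1 − 0.7562) = 4.101
Loading dose = maintenance dose × R = 314 × 4.101 ≈ 1290 mg

1290 mg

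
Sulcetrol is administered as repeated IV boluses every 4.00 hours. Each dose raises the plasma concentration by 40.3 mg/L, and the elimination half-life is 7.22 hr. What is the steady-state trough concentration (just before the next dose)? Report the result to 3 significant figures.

k = ln 2 / 7.22 = 0.09600 hr⁻¹
Fraction remaining after one interval: e^(−kτ) = e^(−0.09600 × 4.00) = 0.6811
R = 1 / (1 − 0.6811) = 3.136
Css,max = 40.3 × 3.136 = 126.4 mg/L
Css,min = Css,max × e^(−kτ) = 126.4 × 0.6811 ≈ 86.1 mg/L

86.1 mg/L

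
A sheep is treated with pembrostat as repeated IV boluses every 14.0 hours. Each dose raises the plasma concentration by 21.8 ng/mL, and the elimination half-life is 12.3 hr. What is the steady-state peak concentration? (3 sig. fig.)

40.0 ng/mL

k = ln 2 / 12.3 = 0.05635 hr⁻¹
Fraction remaining after one interval: e^(−kτ) = e^(−0.05635 × 14.0) = 0.4543
R = 1 / (1 − 0.4543) = 1.833
Css,max = 21.8 × 1.833 ≈ 40.0 ng/mL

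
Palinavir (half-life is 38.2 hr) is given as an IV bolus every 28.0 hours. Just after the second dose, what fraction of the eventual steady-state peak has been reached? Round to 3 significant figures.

0.638

k = ln 2 / 38.2 = 0.01815 hr⁻¹
f_n = 1 − e^(−nkτ) = 1 − e^(−2 × 0.01815 × 28.0) = 1 − e^(−1.016) = 1 − 0.3620 ≈ 0.638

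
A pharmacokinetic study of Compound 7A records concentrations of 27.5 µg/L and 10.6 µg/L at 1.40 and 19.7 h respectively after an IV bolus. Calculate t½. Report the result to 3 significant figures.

k = ln(C₁/C₂) / (t₂ − t₁) = ln(27.5/10.6) / (19.7 − 1.40)
  = 0.9533 / 18.30 = 0.05209 h⁻¹
t½ = ln 2 / k = ln 2 / 0.05209 ≈ 13.3 hours

13.3 hours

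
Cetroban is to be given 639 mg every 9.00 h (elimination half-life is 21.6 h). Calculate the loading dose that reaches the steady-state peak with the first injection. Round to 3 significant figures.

2550 mg

k = ln 2 / 21.6 = 0.03209 h⁻¹
Accumulation ratio R = 1 / (1 − e^(−kτ)) = 1 / (1 − e^(−0.03209×9.00)) = 1 / (1 − 0.7492) = 3.987
Loading dose = maintenance dose × R = 639 × 3.987 ≈ 2550 mg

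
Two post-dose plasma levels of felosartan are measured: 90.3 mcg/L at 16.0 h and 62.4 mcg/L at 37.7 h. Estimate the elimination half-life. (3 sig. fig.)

k = ln(C₁/C₂) / (t₂ − t₁) = ln(90.3/62.4) / (37.7 − 16.0)
  = 0.3696 / 21.70 = 0.01703 h⁻¹
t½ = ln 2 / k = ln 2 / 0.01703 ≈ 40.7 hours

40.7 hours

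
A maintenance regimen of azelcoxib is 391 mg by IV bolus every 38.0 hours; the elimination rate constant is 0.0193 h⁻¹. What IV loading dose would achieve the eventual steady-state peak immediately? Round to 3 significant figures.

752 mg

Accumulation ratio R = 1 / (1 − e^(−kτ)) = 1 / (1 − e^(−0.01930×38.0)) = 1 / (1 − 0.4803) = 1.924
Loading dose = maintenance dose × R = 391 × 1.924 ≈ 752 mg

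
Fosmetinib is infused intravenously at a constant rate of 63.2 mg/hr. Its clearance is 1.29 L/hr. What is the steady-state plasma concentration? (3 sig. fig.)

Css = infusion rate / CL = 63.2 / 1.29 ≈ 49.0 µg/mL

49.0 µg/mL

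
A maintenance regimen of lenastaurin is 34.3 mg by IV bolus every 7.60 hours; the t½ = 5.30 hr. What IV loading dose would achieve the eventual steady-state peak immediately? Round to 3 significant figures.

54.5 mg

k = ln 2 / 5.30 = 0.1308 hr⁻¹
Accumulation ratio R = 1 / (1 − e^(−kτ)) = 1 / (1 − e^(−0.1308×7.60)) = 1 / (1 − 0.3701) = 1.588
Loading dose = maintenance dose × R = 34.3 × 1.588 ≈ 54.5 mg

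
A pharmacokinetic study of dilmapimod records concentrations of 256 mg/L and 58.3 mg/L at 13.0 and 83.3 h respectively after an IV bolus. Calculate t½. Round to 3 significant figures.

32.9 hours

k = ln(C₁/C₂) / (t₂ − t₁) = ln(256/58.3) / (83.3 − 13.0)
  = 1.480 / 70.30 = 0.02105 h⁻¹
t½ = ln 2 / k = ln 2 / 0.02105 ≈ 32.9 hours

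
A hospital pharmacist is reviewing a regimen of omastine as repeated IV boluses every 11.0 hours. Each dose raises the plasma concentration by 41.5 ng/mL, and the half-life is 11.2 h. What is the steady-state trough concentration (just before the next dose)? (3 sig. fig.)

42.5 ng/mL

k = ln 2 / 11.2 = 0.06189 h⁻¹
Fraction remaining after one interval: e^(−kτ) = e^(−0.06189 × 11.0) = 0.5062
R = 1 / (1 − 0.5062) = 2.025
Css,max = 41.5 × 2.025 = 84.05 ng/mL
Css,min = Css,max × e^(−kτ) = 84.05 × 0.5062 ≈ 42.5 ng/mL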